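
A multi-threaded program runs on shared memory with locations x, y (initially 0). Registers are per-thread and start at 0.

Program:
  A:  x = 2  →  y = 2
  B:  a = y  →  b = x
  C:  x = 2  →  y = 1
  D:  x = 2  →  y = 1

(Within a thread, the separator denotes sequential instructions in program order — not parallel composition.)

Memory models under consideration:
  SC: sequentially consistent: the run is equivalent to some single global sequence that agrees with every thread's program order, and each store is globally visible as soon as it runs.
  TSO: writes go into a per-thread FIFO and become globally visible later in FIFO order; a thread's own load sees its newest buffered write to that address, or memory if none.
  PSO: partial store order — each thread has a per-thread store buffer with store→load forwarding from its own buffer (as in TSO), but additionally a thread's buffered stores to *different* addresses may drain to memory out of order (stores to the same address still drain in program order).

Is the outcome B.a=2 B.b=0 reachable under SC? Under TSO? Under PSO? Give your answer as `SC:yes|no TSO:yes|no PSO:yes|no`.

outcome vector order: (B.a,B.b)
under SC → (0,0); (0,2); (1,2); (2,2)
under TSO → (0,0); (0,2); (1,2); (2,2)
under PSO → (0,0); (0,2); (1,0); (1,2); (2,0); (2,2)
target (2,0) ∈ {PSO}

SC:no TSO:no PSO:yes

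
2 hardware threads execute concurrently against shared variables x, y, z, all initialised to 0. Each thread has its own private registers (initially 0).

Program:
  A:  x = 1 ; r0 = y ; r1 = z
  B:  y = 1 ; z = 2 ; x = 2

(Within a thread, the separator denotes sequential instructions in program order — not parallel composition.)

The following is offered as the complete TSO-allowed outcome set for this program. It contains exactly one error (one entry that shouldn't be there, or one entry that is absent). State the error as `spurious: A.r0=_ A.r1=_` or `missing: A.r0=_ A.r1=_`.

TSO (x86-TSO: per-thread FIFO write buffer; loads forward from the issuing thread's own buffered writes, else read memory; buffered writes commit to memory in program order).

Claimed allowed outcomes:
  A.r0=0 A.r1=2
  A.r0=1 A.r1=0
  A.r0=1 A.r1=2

outcome vector order: (A.r0,A.r1)
TSO (4): 00; 02; 10; 12
TSO∖claimed = {00}

missing: A.r0=0 A.r1=0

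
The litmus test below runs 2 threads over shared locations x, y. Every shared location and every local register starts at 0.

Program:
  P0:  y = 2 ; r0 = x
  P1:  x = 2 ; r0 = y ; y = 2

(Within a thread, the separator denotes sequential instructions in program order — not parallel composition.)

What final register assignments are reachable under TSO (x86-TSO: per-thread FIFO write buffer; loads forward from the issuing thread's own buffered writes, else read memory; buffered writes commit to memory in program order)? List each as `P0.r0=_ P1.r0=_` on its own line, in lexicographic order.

outcome vector order: (P0.r0,P1.r0)
|TSO outcomes| = 4

P0.r0=0 P1.r0=0
P0.r0=0 P1.r0=2
P0.r0=2 P1.r0=0
P0.r0=2 P1.r0=2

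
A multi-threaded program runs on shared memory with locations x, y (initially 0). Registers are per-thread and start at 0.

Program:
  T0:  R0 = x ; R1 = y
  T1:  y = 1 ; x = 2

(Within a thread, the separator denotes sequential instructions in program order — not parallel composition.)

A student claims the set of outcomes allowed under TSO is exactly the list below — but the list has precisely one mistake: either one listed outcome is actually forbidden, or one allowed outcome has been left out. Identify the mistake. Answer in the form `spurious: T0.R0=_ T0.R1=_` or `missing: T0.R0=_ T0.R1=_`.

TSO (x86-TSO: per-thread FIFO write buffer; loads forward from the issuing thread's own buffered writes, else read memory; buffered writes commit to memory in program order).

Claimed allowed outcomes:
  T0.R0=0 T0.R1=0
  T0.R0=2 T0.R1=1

outcome vector order: (T0.R0,T0.R1)
TSO: 3 outcomes — {(0,0) (0,1) (2,1)}
TSO∖claimed = {(0,1)}

missing: T0.R0=0 T0.R1=1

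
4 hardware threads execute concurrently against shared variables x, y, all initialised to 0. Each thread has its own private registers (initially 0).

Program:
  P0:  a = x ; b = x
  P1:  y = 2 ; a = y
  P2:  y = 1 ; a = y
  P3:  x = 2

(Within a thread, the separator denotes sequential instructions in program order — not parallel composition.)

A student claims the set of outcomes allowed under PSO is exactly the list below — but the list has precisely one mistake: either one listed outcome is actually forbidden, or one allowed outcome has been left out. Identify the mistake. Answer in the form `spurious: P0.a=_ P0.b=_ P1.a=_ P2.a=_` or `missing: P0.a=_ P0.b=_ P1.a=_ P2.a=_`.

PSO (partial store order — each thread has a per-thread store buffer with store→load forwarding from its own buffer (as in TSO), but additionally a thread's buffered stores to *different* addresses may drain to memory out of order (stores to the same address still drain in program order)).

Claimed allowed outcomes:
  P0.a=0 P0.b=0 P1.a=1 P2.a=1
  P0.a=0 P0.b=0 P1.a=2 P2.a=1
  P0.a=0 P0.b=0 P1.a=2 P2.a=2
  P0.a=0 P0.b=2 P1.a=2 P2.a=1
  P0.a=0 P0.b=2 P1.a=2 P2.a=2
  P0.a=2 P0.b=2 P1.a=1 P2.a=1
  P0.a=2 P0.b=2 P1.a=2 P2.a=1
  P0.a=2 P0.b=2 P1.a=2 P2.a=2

missing: P0.a=0 P0.b=2 P1.a=1 P2.a=1

outcome vector order: (P0.a,P0.b,P1.a,P2.a)
PSO: 9 outcomes — {0/0/1/1, 0/0/2/1, 0/0/2/2, 0/2/1/1, 0/2/2/1, 0/2/2/2, 2/2/1/1, 2/2/2/1, 2/2/2/2}
PSO∖claimed = {0/2/1/1}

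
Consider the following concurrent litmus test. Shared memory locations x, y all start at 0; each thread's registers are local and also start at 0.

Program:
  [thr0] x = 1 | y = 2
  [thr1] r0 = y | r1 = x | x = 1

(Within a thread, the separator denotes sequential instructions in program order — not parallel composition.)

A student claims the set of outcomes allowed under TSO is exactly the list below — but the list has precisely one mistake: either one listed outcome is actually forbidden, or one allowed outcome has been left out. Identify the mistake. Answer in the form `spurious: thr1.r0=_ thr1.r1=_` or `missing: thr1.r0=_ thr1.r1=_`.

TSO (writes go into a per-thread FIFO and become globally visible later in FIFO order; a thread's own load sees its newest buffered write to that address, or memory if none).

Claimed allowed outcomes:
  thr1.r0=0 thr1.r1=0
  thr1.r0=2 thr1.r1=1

outcome vector order: (thr1.r0,thr1.r1)
[TSO] allowed = {00; 01; 21}
TSO∖claimed = {01}

missing: thr1.r0=0 thr1.r1=1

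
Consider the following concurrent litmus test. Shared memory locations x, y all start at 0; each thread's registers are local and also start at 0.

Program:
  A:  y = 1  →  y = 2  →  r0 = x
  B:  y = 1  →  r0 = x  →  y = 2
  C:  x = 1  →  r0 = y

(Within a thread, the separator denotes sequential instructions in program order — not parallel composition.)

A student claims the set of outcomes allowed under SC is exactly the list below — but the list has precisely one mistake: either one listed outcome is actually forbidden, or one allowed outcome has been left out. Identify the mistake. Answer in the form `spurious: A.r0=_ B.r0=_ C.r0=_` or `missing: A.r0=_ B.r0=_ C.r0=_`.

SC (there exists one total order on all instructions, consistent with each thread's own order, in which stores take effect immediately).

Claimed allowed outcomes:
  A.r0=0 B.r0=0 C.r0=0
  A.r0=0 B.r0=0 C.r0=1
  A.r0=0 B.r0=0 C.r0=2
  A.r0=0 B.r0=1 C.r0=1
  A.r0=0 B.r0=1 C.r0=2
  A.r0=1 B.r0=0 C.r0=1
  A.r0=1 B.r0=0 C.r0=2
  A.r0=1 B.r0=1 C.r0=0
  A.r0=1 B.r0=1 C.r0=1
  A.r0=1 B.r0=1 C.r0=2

outcome vector order: (A.r0,B.r0,C.r0)
SC (9): 001; 002; 011; 012; 101; 102; 110; 111; 112
claimed∖SC = {000}

spurious: A.r0=0 B.r0=0 C.r0=0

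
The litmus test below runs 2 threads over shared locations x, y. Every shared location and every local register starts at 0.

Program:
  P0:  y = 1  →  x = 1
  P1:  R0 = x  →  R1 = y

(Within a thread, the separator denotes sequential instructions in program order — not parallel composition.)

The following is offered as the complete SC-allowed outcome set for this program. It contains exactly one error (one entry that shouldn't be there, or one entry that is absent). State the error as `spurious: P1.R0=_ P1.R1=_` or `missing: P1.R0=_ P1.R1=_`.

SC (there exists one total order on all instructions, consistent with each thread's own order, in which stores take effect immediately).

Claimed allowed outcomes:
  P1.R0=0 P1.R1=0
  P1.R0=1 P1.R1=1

missing: P1.R0=0 P1.R1=1

outcome vector order: (P1.R0,P1.R1)
SC: 3 outcomes — {00; 01; 11}
SC∖claimed = {01}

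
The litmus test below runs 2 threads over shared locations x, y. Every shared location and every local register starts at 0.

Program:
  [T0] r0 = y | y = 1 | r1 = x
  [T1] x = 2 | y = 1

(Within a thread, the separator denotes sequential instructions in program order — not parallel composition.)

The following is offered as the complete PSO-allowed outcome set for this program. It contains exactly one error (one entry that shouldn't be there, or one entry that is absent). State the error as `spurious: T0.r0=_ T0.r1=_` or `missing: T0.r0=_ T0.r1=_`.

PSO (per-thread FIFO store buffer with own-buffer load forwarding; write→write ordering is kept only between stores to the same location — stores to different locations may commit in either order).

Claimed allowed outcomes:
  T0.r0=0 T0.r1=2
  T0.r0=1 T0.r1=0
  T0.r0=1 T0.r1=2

outcome vector order: (T0.r0,T0.r1)
PSO: 4 outcomes — {00; 02; 10; 12}
PSO∖claimed = {00}

missing: T0.r0=0 T0.r1=0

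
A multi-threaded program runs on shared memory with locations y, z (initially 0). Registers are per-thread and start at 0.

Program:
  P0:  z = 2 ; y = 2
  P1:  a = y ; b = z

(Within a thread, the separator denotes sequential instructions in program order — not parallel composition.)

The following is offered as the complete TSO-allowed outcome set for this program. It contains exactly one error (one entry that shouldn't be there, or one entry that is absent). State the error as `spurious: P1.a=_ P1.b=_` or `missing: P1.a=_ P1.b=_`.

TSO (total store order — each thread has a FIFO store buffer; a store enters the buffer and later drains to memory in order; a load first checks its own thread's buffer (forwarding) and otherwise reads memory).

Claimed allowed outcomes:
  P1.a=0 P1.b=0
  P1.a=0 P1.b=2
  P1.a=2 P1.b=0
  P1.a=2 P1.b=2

outcome vector order: (P1.a,P1.b)
[TSO] allowed = {0/0; 0/2; 2/2}
claimed∖TSO = {2/0}

spurious: P1.a=2 P1.b=0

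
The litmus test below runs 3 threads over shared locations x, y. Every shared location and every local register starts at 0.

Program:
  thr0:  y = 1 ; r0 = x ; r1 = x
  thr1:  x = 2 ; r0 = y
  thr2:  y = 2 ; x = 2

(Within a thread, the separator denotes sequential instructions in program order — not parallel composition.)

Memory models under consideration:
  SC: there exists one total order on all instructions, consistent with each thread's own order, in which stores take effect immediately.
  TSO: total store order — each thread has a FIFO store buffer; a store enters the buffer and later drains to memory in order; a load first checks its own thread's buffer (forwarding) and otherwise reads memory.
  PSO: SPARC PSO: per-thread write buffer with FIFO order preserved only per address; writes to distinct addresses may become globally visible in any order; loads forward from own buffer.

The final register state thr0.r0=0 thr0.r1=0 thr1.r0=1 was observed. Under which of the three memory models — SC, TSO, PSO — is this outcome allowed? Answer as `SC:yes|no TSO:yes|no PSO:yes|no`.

SC:yes TSO:yes PSO:yes

outcome vector order: (thr0.r0,thr0.r1,thr1.r0)
SC: 7 outcomes — {0/0/1 0/0/2 0/2/1 0/2/2 2/2/0 2/2/1 2/2/2}
TSO: 9 outcomes — {0/0/0 0/0/1 0/0/2 0/2/0 0/2/1 0/2/2 2/2/0 2/2/1 2/2/2}
PSO: 9 outcomes — {0/0/0 0/0/1 0/0/2 0/2/0 0/2/1 0/2/2 2/2/0 2/2/1 2/2/2}
target 0/0/1 ∈ {SC,TSO,PSO}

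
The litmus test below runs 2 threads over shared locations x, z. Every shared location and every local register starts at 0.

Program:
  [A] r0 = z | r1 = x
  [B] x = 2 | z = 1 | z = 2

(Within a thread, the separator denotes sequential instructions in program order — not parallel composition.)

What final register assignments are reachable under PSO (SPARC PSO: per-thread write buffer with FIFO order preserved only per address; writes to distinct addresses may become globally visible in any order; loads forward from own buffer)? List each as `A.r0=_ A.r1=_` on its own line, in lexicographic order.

outcome vector order: (A.r0,A.r1)
|PSO outcomes| = 6

A.r0=0 A.r1=0
A.r0=0 A.r1=2
A.r0=1 A.r1=0
A.r0=1 A.r1=2
A.r0=2 A.r1=0
A.r0=2 A.r1=2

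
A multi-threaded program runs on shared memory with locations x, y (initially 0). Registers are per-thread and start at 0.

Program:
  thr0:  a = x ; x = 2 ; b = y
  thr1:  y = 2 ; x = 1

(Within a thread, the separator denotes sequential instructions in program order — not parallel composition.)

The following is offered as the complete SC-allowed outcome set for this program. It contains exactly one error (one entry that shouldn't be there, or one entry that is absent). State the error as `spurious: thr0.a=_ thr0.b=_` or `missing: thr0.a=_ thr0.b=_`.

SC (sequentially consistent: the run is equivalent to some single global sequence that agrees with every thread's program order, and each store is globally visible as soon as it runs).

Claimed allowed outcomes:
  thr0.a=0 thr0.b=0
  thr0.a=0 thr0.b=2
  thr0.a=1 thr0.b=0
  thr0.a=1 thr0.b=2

spurious: thr0.a=1 thr0.b=0

outcome vector order: (thr0.a,thr0.b)
SC (3): <0 0>, <0 2>, <1 2>
claimed∖SC = {<1 0>}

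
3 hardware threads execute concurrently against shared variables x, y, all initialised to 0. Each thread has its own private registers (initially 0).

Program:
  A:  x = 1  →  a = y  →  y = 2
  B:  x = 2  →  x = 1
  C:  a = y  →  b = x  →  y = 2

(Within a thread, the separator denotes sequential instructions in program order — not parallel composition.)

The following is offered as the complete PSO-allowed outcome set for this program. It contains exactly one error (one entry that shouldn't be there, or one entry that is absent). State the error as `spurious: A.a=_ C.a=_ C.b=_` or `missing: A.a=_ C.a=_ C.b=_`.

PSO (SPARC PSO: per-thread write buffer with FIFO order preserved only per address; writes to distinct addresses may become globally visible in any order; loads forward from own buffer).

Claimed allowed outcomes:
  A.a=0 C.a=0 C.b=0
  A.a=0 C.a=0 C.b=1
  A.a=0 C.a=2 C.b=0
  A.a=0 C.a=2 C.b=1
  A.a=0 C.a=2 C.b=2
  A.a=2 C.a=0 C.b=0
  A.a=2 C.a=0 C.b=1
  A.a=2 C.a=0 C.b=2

missing: A.a=0 C.a=0 C.b=2

outcome vector order: (A.a,C.a,C.b)
under PSO → (0,0,0), (0,0,1), (0,0,2), (0,2,0), (0,2,1), (0,2,2), (2,0,0), (2,0,1), (2,0,2)
PSO∖claimed = {(0,0,2)}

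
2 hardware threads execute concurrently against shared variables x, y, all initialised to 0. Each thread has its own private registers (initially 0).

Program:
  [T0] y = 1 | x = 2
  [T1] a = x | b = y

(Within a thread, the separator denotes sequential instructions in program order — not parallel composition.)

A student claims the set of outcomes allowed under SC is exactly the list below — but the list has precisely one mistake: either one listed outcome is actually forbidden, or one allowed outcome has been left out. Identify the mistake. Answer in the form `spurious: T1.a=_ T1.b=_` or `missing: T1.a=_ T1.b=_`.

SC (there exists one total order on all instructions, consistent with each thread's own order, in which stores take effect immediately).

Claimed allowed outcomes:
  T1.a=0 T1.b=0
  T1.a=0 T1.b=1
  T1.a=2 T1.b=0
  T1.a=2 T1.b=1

spurious: T1.a=2 T1.b=0

outcome vector order: (T1.a,T1.b)
SC: 3 outcomes — {00 01 21}
claimed∖SC = {20}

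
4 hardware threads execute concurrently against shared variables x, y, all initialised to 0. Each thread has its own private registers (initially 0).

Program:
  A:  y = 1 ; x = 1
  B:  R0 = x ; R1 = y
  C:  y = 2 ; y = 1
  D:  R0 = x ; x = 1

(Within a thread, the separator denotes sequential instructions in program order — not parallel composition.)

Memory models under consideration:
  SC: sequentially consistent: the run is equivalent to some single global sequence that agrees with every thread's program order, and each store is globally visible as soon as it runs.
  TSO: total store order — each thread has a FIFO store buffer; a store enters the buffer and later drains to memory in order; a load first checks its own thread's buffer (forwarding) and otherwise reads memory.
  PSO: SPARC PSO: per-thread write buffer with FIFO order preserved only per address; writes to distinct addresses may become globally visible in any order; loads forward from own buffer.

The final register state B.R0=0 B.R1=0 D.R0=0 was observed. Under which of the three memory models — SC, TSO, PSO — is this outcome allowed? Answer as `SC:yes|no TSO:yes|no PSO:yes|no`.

outcome vector order: (B.R0,B.R1,D.R0)
[SC] allowed = {<0 0 0>, <0 0 1>, <0 1 0>, <0 1 1>, <0 2 0>, <0 2 1>, <1 0 0>, <1 1 0>, <1 1 1>, <1 2 0>, <1 2 1>}
[TSO] allowed = {<0 0 0>, <0 0 1>, <0 1 0>, <0 1 1>, <0 2 0>, <0 2 1>, <1 0 0>, <1 1 0>, <1 1 1>, <1 2 0>, <1 2 1>}
[PSO] allowed = {<0 0 0>, <0 0 1>, <0 1 0>, <0 1 1>, <0 2 0>, <0 2 1>, <1 0 0>, <1 0 1>, <1 1 0>, <1 1 1>, <1 2 0>, <1 2 1>}
target <0 0 0> ∈ {SC,TSO,PSO}

SC:yes TSO:yes PSO:yes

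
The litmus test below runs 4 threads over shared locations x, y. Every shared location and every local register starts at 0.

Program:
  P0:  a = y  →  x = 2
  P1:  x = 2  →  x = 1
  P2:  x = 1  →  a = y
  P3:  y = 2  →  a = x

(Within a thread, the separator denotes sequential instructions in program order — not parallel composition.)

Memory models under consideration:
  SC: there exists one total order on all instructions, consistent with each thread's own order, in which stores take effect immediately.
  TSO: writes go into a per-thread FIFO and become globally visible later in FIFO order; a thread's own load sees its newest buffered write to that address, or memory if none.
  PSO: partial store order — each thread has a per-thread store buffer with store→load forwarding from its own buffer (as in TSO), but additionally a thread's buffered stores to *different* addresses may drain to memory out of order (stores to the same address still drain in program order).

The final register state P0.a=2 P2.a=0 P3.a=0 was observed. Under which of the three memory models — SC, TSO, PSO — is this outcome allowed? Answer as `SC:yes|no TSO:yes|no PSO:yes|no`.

SC:no TSO:yes PSO:yes

outcome vector order: (P0.a,P2.a,P3.a)
[SC] allowed = {0/0/1 0/0/2 0/2/0 0/2/1 0/2/2 2/0/1 2/0/2 2/2/0 2/2/1 2/2/2}
[TSO] allowed = {0/0/0 0/0/1 0/0/2 0/2/0 0/2/1 0/2/2 2/0/0 2/0/1 2/0/2 2/2/0 2/2/1 2/2/2}
[PSO] allowed = {0/0/0 0/0/1 0/0/2 0/2/0 0/2/1 0/2/2 2/0/0 2/0/1 2/0/2 2/2/0 2/2/1 2/2/2}
target 2/0/0 ∈ {TSO,PSO}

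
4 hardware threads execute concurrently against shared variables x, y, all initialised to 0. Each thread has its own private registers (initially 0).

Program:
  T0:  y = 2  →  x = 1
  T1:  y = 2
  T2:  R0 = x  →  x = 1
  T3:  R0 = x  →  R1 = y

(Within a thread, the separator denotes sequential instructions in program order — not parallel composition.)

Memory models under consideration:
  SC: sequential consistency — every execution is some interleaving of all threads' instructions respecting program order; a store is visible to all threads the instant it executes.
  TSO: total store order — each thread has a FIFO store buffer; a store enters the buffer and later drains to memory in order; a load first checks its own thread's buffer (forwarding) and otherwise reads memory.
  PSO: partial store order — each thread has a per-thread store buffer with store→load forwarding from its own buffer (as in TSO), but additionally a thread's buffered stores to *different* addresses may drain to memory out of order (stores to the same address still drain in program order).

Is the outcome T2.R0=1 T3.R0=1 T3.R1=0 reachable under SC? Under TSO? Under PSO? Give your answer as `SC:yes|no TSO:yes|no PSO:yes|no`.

SC:no TSO:no PSO:yes

outcome vector order: (T2.R0,T3.R0,T3.R1)
SC (7): 000, 002, 010, 012, 100, 102, 112
TSO (7): 000, 002, 010, 012, 100, 102, 112
PSO (8): 000, 002, 010, 012, 100, 102, 110, 112
target 110 ∈ {PSO}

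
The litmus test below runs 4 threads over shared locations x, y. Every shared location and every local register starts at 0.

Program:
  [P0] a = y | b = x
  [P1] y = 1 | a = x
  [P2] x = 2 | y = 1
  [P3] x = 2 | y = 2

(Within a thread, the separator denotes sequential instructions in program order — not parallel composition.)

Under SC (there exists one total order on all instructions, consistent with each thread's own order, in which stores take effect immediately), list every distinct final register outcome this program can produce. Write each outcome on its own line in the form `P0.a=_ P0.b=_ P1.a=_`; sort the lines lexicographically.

P0.a=0 P0.b=0 P1.a=0
P0.a=0 P0.b=0 P1.a=2
P0.a=0 P0.b=2 P1.a=0
P0.a=0 P0.b=2 P1.a=2
P0.a=1 P0.b=0 P1.a=0
P0.a=1 P0.b=0 P1.a=2
P0.a=1 P0.b=2 P1.a=0
P0.a=1 P0.b=2 P1.a=2
P0.a=2 P0.b=2 P1.a=0
P0.a=2 P0.b=2 P1.a=2

outcome vector order: (P0.a,P0.b,P1.a)
|SC outcomes| = 10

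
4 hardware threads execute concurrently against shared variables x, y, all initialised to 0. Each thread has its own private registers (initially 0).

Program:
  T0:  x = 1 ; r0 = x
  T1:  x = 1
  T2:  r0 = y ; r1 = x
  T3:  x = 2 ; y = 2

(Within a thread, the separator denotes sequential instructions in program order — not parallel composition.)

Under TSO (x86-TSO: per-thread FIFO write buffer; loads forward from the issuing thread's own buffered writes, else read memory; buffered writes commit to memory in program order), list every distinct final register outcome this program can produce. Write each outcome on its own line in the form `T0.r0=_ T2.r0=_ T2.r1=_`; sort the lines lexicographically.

T0.r0=1 T2.r0=0 T2.r1=0
T0.r0=1 T2.r0=0 T2.r1=1
T0.r0=1 T2.r0=0 T2.r1=2
T0.r0=1 T2.r0=2 T2.r1=1
T0.r0=1 T2.r0=2 T2.r1=2
T0.r0=2 T2.r0=0 T2.r1=0
T0.r0=2 T2.r0=0 T2.r1=1
T0.r0=2 T2.r0=0 T2.r1=2
T0.r0=2 T2.r0=2 T2.r1=1
T0.r0=2 T2.r0=2 T2.r1=2

outcome vector order: (T0.r0,T2.r0,T2.r1)
|TSO outcomes| = 10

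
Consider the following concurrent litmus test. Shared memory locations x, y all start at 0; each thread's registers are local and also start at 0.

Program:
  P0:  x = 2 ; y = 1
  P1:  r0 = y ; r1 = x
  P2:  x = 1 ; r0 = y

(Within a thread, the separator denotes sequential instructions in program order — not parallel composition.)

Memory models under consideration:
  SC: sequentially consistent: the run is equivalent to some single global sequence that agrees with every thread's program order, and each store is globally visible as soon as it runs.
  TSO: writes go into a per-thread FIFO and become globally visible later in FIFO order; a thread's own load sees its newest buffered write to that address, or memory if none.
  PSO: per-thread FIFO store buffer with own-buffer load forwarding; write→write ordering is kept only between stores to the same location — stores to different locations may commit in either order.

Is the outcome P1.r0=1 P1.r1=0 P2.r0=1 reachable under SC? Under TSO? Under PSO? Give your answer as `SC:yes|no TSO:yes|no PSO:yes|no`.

outcome vector order: (P1.r0,P1.r1,P2.r0)
SC (10): <0 0 0>, <0 0 1>, <0 1 0>, <0 1 1>, <0 2 0>, <0 2 1>, <1 1 0>, <1 1 1>, <1 2 0>, <1 2 1>
TSO (10): <0 0 0>, <0 0 1>, <0 1 0>, <0 1 1>, <0 2 0>, <0 2 1>, <1 1 0>, <1 1 1>, <1 2 0>, <1 2 1>
PSO (12): <0 0 0>, <0 0 1>, <0 1 0>, <0 1 1>, <0 2 0>, <0 2 1>, <1 0 0>, <1 0 1>, <1 1 0>, <1 1 1>, <1 2 0>, <1 2 1>
target <1 0 1> ∈ {PSO}

SC:no TSO:no PSO:yes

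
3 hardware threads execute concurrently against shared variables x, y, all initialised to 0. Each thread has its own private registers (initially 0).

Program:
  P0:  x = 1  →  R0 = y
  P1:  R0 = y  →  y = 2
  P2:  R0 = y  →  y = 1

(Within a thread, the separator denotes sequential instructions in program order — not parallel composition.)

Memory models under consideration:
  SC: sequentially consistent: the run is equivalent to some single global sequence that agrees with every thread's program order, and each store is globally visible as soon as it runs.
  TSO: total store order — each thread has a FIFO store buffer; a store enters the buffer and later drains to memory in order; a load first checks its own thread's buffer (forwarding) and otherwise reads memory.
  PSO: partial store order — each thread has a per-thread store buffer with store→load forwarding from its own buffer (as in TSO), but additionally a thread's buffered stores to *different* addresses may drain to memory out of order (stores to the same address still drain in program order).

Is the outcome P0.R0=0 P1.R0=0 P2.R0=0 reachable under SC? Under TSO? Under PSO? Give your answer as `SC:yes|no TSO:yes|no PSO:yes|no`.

SC:yes TSO:yes PSO:yes

outcome vector order: (P0.R0,P1.R0,P2.R0)
under SC → <0 0 0> <0 0 2> <0 1 0> <1 0 0> <1 0 2> <1 1 0> <2 0 0> <2 0 2> <2 1 0>
under TSO → <0 0 0> <0 0 2> <0 1 0> <1 0 0> <1 0 2> <1 1 0> <2 0 0> <2 0 2> <2 1 0>
under PSO → <0 0 0> <0 0 2> <0 1 0> <1 0 0> <1 0 2> <1 1 0> <2 0 0> <2 0 2> <2 1 0>
target <0 0 0> ∈ {SC,TSO,PSO}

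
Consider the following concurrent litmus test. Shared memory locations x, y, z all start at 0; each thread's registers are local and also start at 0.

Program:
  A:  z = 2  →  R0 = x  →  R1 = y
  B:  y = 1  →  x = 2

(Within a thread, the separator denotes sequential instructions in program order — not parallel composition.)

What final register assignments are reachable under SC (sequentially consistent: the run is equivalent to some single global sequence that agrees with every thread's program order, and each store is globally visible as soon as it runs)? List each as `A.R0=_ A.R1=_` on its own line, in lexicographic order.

A.R0=0 A.R1=0
A.R0=0 A.R1=1
A.R0=2 A.R1=1

outcome vector order: (A.R0,A.R1)
|SC outcomes| = 3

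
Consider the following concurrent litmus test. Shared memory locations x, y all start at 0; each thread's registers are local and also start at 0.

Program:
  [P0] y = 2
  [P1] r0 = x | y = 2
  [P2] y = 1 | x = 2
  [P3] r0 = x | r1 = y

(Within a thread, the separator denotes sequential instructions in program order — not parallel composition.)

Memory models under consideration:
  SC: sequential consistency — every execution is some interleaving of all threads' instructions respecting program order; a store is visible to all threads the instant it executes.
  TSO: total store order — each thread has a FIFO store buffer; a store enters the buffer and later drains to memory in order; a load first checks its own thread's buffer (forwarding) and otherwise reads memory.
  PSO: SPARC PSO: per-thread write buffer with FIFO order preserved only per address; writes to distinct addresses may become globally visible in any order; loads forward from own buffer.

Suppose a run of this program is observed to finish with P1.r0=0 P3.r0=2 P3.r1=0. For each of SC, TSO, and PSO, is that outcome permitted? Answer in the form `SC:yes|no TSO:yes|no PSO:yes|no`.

SC:no TSO:no PSO:yes

outcome vector order: (P1.r0,P3.r0,P3.r1)
under SC → (0,0,0), (0,0,1), (0,0,2), (0,2,1), (0,2,2), (2,0,0), (2,0,1), (2,0,2), (2,2,1), (2,2,2)
under TSO → (0,0,0), (0,0,1), (0,0,2), (0,2,1), (0,2,2), (2,0,0), (2,0,1), (2,0,2), (2,2,1), (2,2,2)
under PSO → (0,0,0), (0,0,1), (0,0,2), (0,2,0), (0,2,1), (0,2,2), (2,0,0), (2,0,1), (2,0,2), (2,2,0), (2,2,1), (2,2,2)
target (0,2,0) ∈ {PSO}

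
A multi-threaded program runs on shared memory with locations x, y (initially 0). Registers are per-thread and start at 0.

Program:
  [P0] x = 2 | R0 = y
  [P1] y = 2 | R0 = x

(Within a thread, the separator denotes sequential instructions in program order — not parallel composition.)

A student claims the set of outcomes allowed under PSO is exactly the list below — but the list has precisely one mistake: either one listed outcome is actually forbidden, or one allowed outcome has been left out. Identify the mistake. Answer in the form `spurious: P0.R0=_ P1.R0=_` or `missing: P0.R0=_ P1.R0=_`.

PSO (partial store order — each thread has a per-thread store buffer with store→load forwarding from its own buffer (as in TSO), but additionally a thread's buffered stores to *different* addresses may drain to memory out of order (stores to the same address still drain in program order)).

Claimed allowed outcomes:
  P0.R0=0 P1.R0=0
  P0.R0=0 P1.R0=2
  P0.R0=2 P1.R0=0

missing: P0.R0=2 P1.R0=2

outcome vector order: (P0.R0,P1.R0)
under PSO → 0/0, 0/2, 2/0, 2/2
PSO∖claimed = {2/2}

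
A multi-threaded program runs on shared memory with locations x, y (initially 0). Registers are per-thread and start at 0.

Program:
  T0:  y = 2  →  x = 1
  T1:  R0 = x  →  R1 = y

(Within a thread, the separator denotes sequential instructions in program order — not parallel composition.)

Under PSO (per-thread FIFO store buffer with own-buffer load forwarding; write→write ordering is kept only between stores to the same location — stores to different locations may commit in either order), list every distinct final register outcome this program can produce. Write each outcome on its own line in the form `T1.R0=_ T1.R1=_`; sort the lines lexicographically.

T1.R0=0 T1.R1=0
T1.R0=0 T1.R1=2
T1.R0=1 T1.R1=0
T1.R0=1 T1.R1=2

outcome vector order: (T1.R0,T1.R1)
|PSO outcomes| = 4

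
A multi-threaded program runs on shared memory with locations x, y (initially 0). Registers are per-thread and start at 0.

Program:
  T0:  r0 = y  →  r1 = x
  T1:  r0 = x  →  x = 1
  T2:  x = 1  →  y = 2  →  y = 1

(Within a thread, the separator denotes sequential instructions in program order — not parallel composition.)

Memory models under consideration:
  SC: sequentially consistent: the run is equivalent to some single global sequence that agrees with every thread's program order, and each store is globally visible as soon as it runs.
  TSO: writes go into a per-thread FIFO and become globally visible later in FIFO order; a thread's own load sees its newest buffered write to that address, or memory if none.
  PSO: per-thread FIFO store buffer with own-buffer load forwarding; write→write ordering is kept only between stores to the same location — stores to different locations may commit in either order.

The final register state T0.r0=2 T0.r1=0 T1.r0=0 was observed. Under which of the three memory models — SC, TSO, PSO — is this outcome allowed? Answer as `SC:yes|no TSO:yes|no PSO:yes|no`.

SC:no TSO:no PSO:yes

outcome vector order: (T0.r0,T0.r1,T1.r0)
under SC → 0/0/0, 0/0/1, 0/1/0, 0/1/1, 1/1/0, 1/1/1, 2/1/0, 2/1/1
under TSO → 0/0/0, 0/0/1, 0/1/0, 0/1/1, 1/1/0, 1/1/1, 2/1/0, 2/1/1
under PSO → 0/0/0, 0/0/1, 0/1/0, 0/1/1, 1/0/0, 1/0/1, 1/1/0, 1/1/1, 2/0/0, 2/0/1, 2/1/0, 2/1/1
target 2/0/0 ∈ {PSO}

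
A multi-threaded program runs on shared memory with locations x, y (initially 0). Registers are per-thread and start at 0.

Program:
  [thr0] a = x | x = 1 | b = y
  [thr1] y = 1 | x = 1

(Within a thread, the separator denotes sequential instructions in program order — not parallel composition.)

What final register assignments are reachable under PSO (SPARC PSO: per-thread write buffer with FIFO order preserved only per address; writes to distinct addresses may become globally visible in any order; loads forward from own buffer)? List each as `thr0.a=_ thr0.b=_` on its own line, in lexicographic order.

thr0.a=0 thr0.b=0
thr0.a=0 thr0.b=1
thr0.a=1 thr0.b=0
thr0.a=1 thr0.b=1

outcome vector order: (thr0.a,thr0.b)
|PSO outcomes| = 4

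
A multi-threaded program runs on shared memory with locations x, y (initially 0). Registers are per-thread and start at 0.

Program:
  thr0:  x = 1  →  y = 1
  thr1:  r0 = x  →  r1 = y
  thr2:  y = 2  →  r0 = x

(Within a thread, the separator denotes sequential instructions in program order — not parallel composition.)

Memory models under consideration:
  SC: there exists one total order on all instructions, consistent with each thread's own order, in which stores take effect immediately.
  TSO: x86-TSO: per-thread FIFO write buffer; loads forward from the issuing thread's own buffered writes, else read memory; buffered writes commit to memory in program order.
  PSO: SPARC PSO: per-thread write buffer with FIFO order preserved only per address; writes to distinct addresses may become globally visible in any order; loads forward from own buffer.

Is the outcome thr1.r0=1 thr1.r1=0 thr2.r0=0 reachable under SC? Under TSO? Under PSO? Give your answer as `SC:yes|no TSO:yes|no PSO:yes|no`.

SC:no TSO:yes PSO:yes

outcome vector order: (thr1.r0,thr1.r1,thr2.r0)
SC: 11 outcomes — {000; 001; 010; 011; 020; 021; 101; 110; 111; 120; 121}
TSO: 12 outcomes — {000; 001; 010; 011; 020; 021; 100; 101; 110; 111; 120; 121}
PSO: 12 outcomes — {000; 001; 010; 011; 020; 021; 100; 101; 110; 111; 120; 121}
target 100 ∈ {TSO,PSO}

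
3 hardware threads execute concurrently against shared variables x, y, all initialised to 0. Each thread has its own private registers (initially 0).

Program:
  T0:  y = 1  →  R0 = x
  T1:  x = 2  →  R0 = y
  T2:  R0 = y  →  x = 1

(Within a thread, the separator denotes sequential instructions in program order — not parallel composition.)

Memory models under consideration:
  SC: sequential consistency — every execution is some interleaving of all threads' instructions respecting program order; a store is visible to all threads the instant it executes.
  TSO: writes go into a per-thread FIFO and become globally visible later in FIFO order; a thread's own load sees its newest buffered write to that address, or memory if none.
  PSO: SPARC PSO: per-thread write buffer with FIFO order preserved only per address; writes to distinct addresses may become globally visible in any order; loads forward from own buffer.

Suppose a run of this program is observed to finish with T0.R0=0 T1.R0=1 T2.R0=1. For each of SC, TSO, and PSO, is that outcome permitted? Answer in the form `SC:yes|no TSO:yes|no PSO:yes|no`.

SC:yes TSO:yes PSO:yes

outcome vector order: (T0.R0,T1.R0,T2.R0)
SC: 10 outcomes — {<0 1 0> <0 1 1> <1 0 0> <1 0 1> <1 1 0> <1 1 1> <2 0 0> <2 0 1> <2 1 0> <2 1 1>}
TSO: 12 outcomes — {<0 0 0> <0 0 1> <0 1 0> <0 1 1> <1 0 0> <1 0 1> <1 1 0> <1 1 1> <2 0 0> <2 0 1> <2 1 0> <2 1 1>}
PSO: 12 outcomes — {<0 0 0> <0 0 1> <0 1 0> <0 1 1> <1 0 0> <1 0 1> <1 1 0> <1 1 1> <2 0 0> <2 0 1> <2 1 0> <2 1 1>}
target <0 1 1> ∈ {SC,TSO,PSO}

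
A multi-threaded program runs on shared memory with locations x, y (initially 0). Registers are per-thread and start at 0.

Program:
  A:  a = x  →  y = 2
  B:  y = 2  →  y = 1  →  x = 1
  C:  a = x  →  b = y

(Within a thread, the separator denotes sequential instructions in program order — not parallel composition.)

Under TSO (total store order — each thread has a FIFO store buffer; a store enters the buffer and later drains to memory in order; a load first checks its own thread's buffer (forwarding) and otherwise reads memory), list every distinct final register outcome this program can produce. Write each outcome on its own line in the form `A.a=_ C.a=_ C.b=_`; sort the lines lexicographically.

outcome vector order: (A.a,C.a,C.b)
|TSO outcomes| = 10

A.a=0 C.a=0 C.b=0
A.a=0 C.a=0 C.b=1
A.a=0 C.a=0 C.b=2
A.a=0 C.a=1 C.b=1
A.a=0 C.a=1 C.b=2
A.a=1 C.a=0 C.b=0
A.a=1 C.a=0 C.b=1
A.a=1 C.a=0 C.b=2
A.a=1 C.a=1 C.b=1
A.a=1 C.a=1 C.b=2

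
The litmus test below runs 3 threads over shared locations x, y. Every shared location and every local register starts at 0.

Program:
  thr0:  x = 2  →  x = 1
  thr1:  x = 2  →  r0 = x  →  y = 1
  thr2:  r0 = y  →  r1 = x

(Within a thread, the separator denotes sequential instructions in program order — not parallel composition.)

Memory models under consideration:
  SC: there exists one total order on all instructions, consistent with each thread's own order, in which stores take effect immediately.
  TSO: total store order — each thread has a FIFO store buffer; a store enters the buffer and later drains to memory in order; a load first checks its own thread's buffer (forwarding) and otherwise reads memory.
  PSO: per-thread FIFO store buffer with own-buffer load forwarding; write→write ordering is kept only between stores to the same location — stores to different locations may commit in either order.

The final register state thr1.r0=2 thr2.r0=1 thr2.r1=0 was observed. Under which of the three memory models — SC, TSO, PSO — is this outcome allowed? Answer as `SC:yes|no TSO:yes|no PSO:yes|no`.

outcome vector order: (thr1.r0,thr2.r0,thr2.r1)
under SC → 1/0/0 1/0/1 1/0/2 1/1/1 2/0/0 2/0/1 2/0/2 2/1/1 2/1/2
under TSO → 1/0/0 1/0/1 1/0/2 1/1/1 2/0/0 2/0/1 2/0/2 2/1/1 2/1/2
under PSO → 1/0/0 1/0/1 1/0/2 1/1/1 2/0/0 2/0/1 2/0/2 2/1/0 2/1/1 2/1/2
target 2/1/0 ∈ {PSO}

SC:no TSO:no PSO:yes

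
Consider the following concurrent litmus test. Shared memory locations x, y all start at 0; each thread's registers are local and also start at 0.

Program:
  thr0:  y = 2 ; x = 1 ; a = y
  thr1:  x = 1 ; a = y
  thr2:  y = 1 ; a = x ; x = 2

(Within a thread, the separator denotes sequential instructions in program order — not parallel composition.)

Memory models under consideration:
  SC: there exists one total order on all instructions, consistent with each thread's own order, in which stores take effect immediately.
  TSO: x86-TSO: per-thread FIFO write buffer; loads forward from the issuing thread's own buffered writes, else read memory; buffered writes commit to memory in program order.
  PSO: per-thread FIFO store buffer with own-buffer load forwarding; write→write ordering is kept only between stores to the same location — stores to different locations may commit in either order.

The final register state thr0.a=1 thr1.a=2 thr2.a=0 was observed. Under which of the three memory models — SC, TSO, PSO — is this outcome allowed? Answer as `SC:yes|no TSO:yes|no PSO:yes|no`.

SC:no TSO:yes PSO:yes

outcome vector order: (thr0.a,thr1.a,thr2.a)
[SC] allowed = {101, 110, 111, 121, 201, 210, 211, 220, 221}
[TSO] allowed = {100, 101, 110, 111, 120, 121, 200, 201, 210, 211, 220, 221}
[PSO] allowed = {100, 101, 110, 111, 120, 121, 200, 201, 210, 211, 220, 221}
target 120 ∈ {TSO,PSO}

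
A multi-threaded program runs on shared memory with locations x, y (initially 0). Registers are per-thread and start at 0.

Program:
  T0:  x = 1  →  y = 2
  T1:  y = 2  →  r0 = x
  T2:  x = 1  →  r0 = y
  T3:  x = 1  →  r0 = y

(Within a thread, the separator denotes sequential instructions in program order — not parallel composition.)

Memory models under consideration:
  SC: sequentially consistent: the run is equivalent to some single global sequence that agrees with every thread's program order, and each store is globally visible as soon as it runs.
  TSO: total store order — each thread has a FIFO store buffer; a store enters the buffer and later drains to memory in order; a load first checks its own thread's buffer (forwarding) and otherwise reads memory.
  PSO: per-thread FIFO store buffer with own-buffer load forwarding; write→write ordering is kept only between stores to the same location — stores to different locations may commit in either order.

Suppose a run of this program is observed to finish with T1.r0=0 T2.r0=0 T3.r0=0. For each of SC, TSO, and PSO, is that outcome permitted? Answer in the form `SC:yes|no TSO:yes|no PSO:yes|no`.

SC:no TSO:yes PSO:yes

outcome vector order: (T1.r0,T2.r0,T3.r0)
under SC → <0 2 2>; <1 0 0>; <1 0 2>; <1 2 0>; <1 2 2>
under TSO → <0 0 0>; <0 0 2>; <0 2 0>; <0 2 2>; <1 0 0>; <1 0 2>; <1 2 0>; <1 2 2>
under PSO → <0 0 0>; <0 0 2>; <0 2 0>; <0 2 2>; <1 0 0>; <1 0 2>; <1 2 0>; <1 2 2>
target <0 0 0> ∈ {TSO,PSO}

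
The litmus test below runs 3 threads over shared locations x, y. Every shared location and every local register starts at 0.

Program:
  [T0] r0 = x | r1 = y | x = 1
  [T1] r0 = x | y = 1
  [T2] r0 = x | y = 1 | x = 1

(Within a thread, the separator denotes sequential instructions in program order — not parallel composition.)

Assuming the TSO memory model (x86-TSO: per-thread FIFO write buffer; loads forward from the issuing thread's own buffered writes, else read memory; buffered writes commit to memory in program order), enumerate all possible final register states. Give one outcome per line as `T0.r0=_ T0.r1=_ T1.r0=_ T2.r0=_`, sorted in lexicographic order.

T0.r0=0 T0.r1=0 T1.r0=0 T2.r0=0
T0.r0=0 T0.r1=0 T1.r0=0 T2.r0=1
T0.r0=0 T0.r1=0 T1.r0=1 T2.r0=0
T0.r0=0 T0.r1=0 T1.r0=1 T2.r0=1
T0.r0=0 T0.r1=1 T1.r0=0 T2.r0=0
T0.r0=0 T0.r1=1 T1.r0=0 T2.r0=1
T0.r0=0 T0.r1=1 T1.r0=1 T2.r0=0
T0.r0=1 T0.r1=1 T1.r0=0 T2.r0=0
T0.r0=1 T0.r1=1 T1.r0=1 T2.r0=0

outcome vector order: (T0.r0,T0.r1,T1.r0,T2.r0)
|TSO outcomes| = 9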